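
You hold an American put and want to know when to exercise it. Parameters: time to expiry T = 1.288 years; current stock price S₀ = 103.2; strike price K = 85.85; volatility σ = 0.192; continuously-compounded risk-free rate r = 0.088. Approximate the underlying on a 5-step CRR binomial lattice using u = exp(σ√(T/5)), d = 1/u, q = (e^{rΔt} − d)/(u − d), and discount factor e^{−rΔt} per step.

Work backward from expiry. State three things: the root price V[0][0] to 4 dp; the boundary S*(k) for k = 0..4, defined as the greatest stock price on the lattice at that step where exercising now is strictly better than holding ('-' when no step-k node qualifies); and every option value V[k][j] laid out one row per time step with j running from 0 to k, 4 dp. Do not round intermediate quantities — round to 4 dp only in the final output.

price = 0.9381
boundary = - - - 77.0399 69.8867
tree:
0.9381
2.0369 0.2205
4.3126 0.5545 0.0000
8.8101 1.3939 0.0000 0.0000
15.9633 3.5044 0.0000 0.0000 0.0000
22.4523 8.8101 0.0000 0.0000 0.0000 0.0000

Δt=0.25760, u=1.10235, d=0.90715, q=0.59311, disc=e^(-rΔt)=0.97759
k=5 terminal: V=max(K-S,0) → 22.4523 8.8101 0.0000 0.0000 0.0000 0.0000
k=4: j=0 S=69.8867 intr=15.9633 cont=14.0390 V=15.9633[EX]; j=1 S=84.9253 intr=0.9247 cont=3.5044 V=3.5044[hold]; j=2 S=103.2000 intr=0.0000 cont=0.0000 V=0.0000[hold]; j=3 S=125.4071 intr=0.0000 cont=0.0000 V=0.0000[hold]; j=4 S=152.3929 intr=0.0000 cont=0.0000 V=0.0000[hold]  S*(4)=69.8867
k=3: j=0 S=77.0399 intr=8.8101 cont=8.3816 V=8.8101[EX]; j=1 S=93.6178 intr=0.0000 cont=1.3939 V=1.3939[hold]; j=2 S=113.7630 intr=0.0000 cont=0.0000 V=0.0000[hold]; j=3 S=138.2431 intr=0.0000 cont=0.0000 V=0.0000[hold]  S*(3)=77.0399
k=2: j=0 S=84.9253 intr=0.9247 cont=4.3126 V=4.3126[hold]; j=1 S=103.2000 intr=0.0000 cont=0.5545 V=0.5545[hold]; j=2 S=125.4071 intr=0.0000 cont=0.0000 V=0.0000[hold]  S*(2)=-
k=1: j=0 S=93.6178 intr=0.0000 cont=2.0369 V=2.0369[hold]; j=1 S=113.7630 intr=0.0000 cont=0.2205 V=0.2205[hold]  S*(1)=-
k=0: j=0 S=103.2000 intr=0.0000 cont=0.9381 V=0.9381[hold]  S*(0)=-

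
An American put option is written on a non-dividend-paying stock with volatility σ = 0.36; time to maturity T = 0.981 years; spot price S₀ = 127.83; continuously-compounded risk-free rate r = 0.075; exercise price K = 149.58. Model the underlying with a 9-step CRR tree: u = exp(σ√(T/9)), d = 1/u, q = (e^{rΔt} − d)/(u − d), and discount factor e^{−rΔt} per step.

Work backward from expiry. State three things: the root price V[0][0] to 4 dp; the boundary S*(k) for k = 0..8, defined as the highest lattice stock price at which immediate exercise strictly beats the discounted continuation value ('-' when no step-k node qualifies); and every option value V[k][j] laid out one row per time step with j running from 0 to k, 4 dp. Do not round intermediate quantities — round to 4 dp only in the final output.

params: Δt=0.10900 u=1.12621 d=0.88794 q=0.50477 e^(-rΔt)=0.99186
t_9 payoffs: 105.7197 93.9502 79.0225 60.0890 36.0750 5.6171 0.0000 0.0000 0.0000 0.0000
t_8: node(8,0) S=49.3958 payoff=100.1842 vs cont=98.9664 → 100.1842 [stop]  node(8,1) S=62.6507 payoff=86.9293 vs cont=85.7115 → 86.9293 [stop]  node(8,2) S=79.4623 payoff=70.1177 vs cont=68.8998 → 70.1177 [stop]  node(8,3) S=100.7853 payoff=48.7947 vs cont=47.5769 → 48.7947 [stop]  node(8,4) S=127.8300 payoff=21.7500 vs cont=20.5322 → 21.7500 [stop]  node(8,5) S=162.1319 payoff=0.0000 vs cont=2.7591 → 2.7591 [wait]  node(8,6) S=205.6384 payoff=0.0000 vs cont=0.0000 → 0.0000 [wait]  node(8,7) S=260.8195 payoff=0.0000 vs cont=0.0000 → 0.0000 [wait]  node(8,8) S=330.8078 payoff=0.0000 vs cont=0.0000 → 0.0000 [wait]  ⇒ S*(8)=127.8300
t_7: node(7,0) S=55.6298 payoff=93.9502 vs cont=92.7323 → 93.9502 [stop]  node(7,1) S=70.5575 payoff=79.0225 vs cont=77.8046 → 79.0225 [stop]  node(7,2) S=89.4910 payoff=60.0890 vs cont=58.8712 → 60.0890 [stop]  node(7,3) S=113.5050 payoff=36.0750 vs cont=34.8572 → 36.0750 [stop]  node(7,4) S=143.9629 payoff=5.6171 vs cont=12.0649 → 12.0649 [wait]  node(7,5) S=182.5940 payoff=0.0000 vs cont=1.3553 → 1.3553 [wait]  node(7,6) S=231.5912 payoff=0.0000 vs cont=0.0000 → 0.0000 [wait]  node(7,7) S=293.7365 payoff=0.0000 vs cont=0.0000 → 0.0000 [wait]  ⇒ S*(7)=113.5050
t_6: node(6,0) S=62.6507 payoff=86.9293 vs cont=85.7115 → 86.9293 [stop]  node(6,1) S=79.4623 payoff=70.1177 vs cont=68.8998 → 70.1177 [stop]  node(6,2) S=100.7853 payoff=48.7947 vs cont=47.5769 → 48.7947 [stop]  node(6,3) S=127.8300 payoff=21.7500 vs cont=23.7603 → 23.7603 [wait]  node(6,4) S=162.1319 payoff=0.0000 vs cont=6.6047 → 6.6047 [wait]  node(6,5) S=205.6384 payoff=0.0000 vs cont=0.6657 → 0.6657 [wait]  node(6,6) S=260.8195 payoff=0.0000 vs cont=0.0000 → 0.0000 [wait]  ⇒ S*(6)=100.7853
t_5: node(5,0) S=70.5575 payoff=79.0225 vs cont=77.8046 → 79.0225 [stop]  node(5,1) S=89.4910 payoff=60.0890 vs cont=58.8712 → 60.0890 [stop]  node(5,2) S=113.5050 payoff=36.0750 vs cont=35.8637 → 36.0750 [stop]  node(5,3) S=143.9629 payoff=5.6171 vs cont=14.9777 → 14.9777 [wait]  node(5,4) S=182.5940 payoff=0.0000 vs cont=3.5775 → 3.5775 [wait]  node(5,5) S=231.5912 payoff=0.0000 vs cont=0.3270 → 0.3270 [wait]  ⇒ S*(5)=113.5050
t_4: node(4,0) S=79.4623 payoff=70.1177 vs cont=68.8998 → 70.1177 [stop]  node(4,1) S=100.7853 payoff=48.7947 vs cont=47.5769 → 48.7947 [stop]  node(4,2) S=127.8300 payoff=21.7500 vs cont=25.2187 → 25.2187 [wait]  node(4,3) S=162.1319 payoff=0.0000 vs cont=9.1481 → 9.1481 [wait]  node(4,4) S=205.6384 payoff=0.0000 vs cont=1.9210 → 1.9210 [wait]  ⇒ S*(4)=100.7853
t_3: node(3,0) S=89.4910 payoff=60.0890 vs cont=58.8712 → 60.0890 [stop]  node(3,1) S=113.5050 payoff=36.0750 vs cont=36.5938 → 36.5938 [wait]  node(3,2) S=143.9629 payoff=5.6171 vs cont=16.9675 → 16.9675 [wait]  node(3,3) S=182.5940 payoff=0.0000 vs cont=5.4553 → 5.4553 [wait]  ⇒ S*(3)=89.4910
t_2: node(2,0) S=100.7853 payoff=48.7947 vs cont=47.8367 → 48.7947 [stop]  node(2,1) S=127.8300 payoff=21.7500 vs cont=26.4697 → 26.4697 [wait]  node(2,2) S=162.1319 payoff=0.0000 vs cont=11.0656 → 11.0656 [wait]  ⇒ S*(2)=100.7853
t_1: node(1,0) S=113.5050 payoff=36.0750 vs cont=37.2202 → 37.2202 [wait]  node(1,1) S=143.9629 payoff=5.6171 vs cont=18.5419 → 18.5419 [wait]  ⇒ S*(1)=-
t_0: node(0,0) S=127.8300 payoff=21.7500 vs cont=27.5657 → 27.5657 [wait]  ⇒ S*(0)=-

price = 27.5657
boundary = - - 100.7853 89.4910 100.7853 113.5050 100.7853 113.5050 127.8300
tree:
27.5657
37.2202 18.5419
48.7947 26.4697 11.0656
60.0890 36.5938 16.9675 5.4553
70.1177 48.7947 25.2187 9.1481 1.9210
79.0225 60.0890 36.0750 14.9777 3.5775 0.3270
86.9293 70.1177 48.7947 23.7603 6.6047 0.6657 0.0000
93.9502 79.0225 60.0890 36.0750 12.0649 1.3553 0.0000 0.0000
100.1842 86.9293 70.1177 48.7947 21.7500 2.7591 0.0000 0.0000 0.0000
105.7197 93.9502 79.0225 60.0890 36.0750 5.6171 0.0000 0.0000 0.0000 0.0000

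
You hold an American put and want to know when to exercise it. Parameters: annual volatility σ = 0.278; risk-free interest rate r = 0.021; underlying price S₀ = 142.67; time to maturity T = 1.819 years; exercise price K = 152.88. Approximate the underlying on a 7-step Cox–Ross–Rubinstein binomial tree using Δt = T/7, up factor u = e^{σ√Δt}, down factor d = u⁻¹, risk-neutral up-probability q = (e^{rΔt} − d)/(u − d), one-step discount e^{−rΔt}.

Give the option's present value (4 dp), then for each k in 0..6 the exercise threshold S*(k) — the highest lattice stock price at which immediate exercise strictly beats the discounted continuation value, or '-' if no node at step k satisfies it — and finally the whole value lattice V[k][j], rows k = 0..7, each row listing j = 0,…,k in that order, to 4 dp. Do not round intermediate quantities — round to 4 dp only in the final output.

price = 24.9137
boundary = - - - 93.2601 107.4587 93.2601 107.4587
tree:
24.9137
34.5638 14.9020
46.3030 22.4330 7.0376
59.6199 32.6220 11.8184 2.0177
71.9424 45.4213 19.3385 3.9307 0.0000
82.6367 59.6199 30.4945 7.6575 0.0000 0.0000
91.9180 71.9424 45.4213 14.9176 0.0000 0.0000 0.0000
99.9729 82.6367 59.6199 29.0610 0.0000 0.0000 0.0000 0.0000

Δt=0.25986, u=1.15225, d=0.86787, q=0.48387, disc=e^(-rΔt)=0.99456
k=7 terminal: V=max(K-S,0) → 99.9729 82.6367 59.6199 29.0610 0.0000 0.0000 0.0000 0.0000
k=6: j=0 S=60.9620 intr=91.9180 cont=91.0860 V=91.9180[EX]; j=1 S=80.9376 intr=71.9424 cont=71.1104 V=71.9424[EX]; j=2 S=107.4587 intr=45.4213 cont=44.5893 V=45.4213[EX]; j=3 S=142.6700 intr=10.2100 cont=14.9176 V=14.9176[hold]; j=4 S=189.4191 intr=0.0000 cont=0.0000 V=0.0000[hold]; j=5 S=251.4865 intr=0.0000 cont=0.0000 V=0.0000[hold]; j=6 S=333.8918 intr=0.0000 cont=0.0000 V=0.0000[hold]  S*(6)=107.4587
k=5: j=0 S=70.2433 intr=82.6367 cont=81.8047 V=82.6367[EX]; j=1 S=93.2601 intr=59.6199 cont=58.7879 V=59.6199[EX]; j=2 S=123.8190 intr=29.0610 cont=30.4945 V=30.4945[hold]; j=3 S=164.3911 intr=0.0000 cont=7.6575 V=7.6575[hold]; j=4 S=218.2575 intr=0.0000 cont=0.0000 V=0.0000[hold]; j=5 S=289.7746 intr=0.0000 cont=0.0000 V=0.0000[hold]  S*(5)=93.2601
k=4: j=0 S=80.9376 intr=71.9424 cont=71.1104 V=71.9424[EX]; j=1 S=107.4587 intr=45.4213 cont=45.2791 V=45.4213[EX]; j=2 S=142.6700 intr=10.2100 cont=19.3385 V=19.3385[hold]; j=3 S=189.4191 intr=0.0000 cont=3.9307 V=3.9307[hold]; j=4 S=251.4865 intr=0.0000 cont=0.0000 V=0.0000[hold]  S*(4)=107.4587
k=3: j=0 S=93.2601 intr=59.6199 cont=58.7879 V=59.6199[EX]; j=1 S=123.8190 intr=29.0610 cont=32.6220 V=32.6220[hold]; j=2 S=164.3911 intr=0.0000 cont=11.8184 V=11.8184[hold]; j=3 S=218.2575 intr=0.0000 cont=2.0177 V=2.0177[hold]  S*(3)=93.2601
k=2: j=0 S=107.4587 intr=45.4213 cont=46.3030 V=46.3030[hold]; j=1 S=142.6700 intr=10.2100 cont=22.4330 V=22.4330[hold]; j=2 S=189.4191 intr=0.0000 cont=7.0376 V=7.0376[hold]  S*(2)=-
k=1: j=0 S=123.8190 intr=29.0610 cont=34.5638 V=34.5638[hold]; j=1 S=164.3911 intr=0.0000 cont=14.9020 V=14.9020[hold]  S*(1)=-
k=0: j=0 S=142.6700 intr=10.2100 cont=24.9137 V=24.9137[hold]  S*(0)=-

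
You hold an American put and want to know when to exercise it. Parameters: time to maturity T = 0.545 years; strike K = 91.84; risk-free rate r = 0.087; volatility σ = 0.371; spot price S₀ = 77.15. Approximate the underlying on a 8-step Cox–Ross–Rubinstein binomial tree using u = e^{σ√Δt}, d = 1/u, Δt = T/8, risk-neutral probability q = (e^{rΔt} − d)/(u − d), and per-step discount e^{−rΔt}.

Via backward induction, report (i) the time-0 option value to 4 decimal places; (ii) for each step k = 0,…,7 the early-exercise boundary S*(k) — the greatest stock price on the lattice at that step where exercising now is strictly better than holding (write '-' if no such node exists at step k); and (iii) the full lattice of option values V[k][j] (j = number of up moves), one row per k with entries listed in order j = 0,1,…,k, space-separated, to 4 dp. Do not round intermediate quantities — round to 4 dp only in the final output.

Δt=0.06813  u=1.10168  d=0.90771  q=0.50646  discount=0.99409
step 8 (expiry): payoffs max(K−S,0) = 56.2850 48.6871 39.4657 28.2737 14.6900 0.0000 0.0000 0.0000 0.0000
step 7: (k=7,j=0): S=39.1701, (K−S)⁺=52.6699, hold=52.1271 ⇒ V=52.6699 exercise | (k=7,j=1): S=47.5405, (K−S)⁺=44.2995, hold=43.7568 ⇒ V=44.2995 exercise | (k=7,j=2): S=57.6996, (K−S)⁺=34.1404, hold=33.5977 ⇒ V=34.1404 exercise | (k=7,j=3): S=70.0296, (K−S)⁺=21.8104, hold=21.2677 ⇒ V=21.8104 exercise | (k=7,j=4): S=84.9944, (K−S)⁺=6.8456, hold=7.2073 ⇒ V=7.2073 continue | (k=7,j=5): S=103.1571, (K−S)⁺=0.0000, hold=0.0000 ⇒ V=0.0000 continue | (k=7,j=6): S=125.2010, (K−S)⁺=0.0000, hold=0.0000 ⇒ V=0.0000 continue | (k=7,j=7): S=151.9556, (K−S)⁺=0.0000, hold=0.0000 ⇒ V=0.0000 continue  boundary S*=70.0296
step 6: (k=6,j=0): S=43.1529, (K−S)⁺=48.6871, hold=48.1444 ⇒ V=48.6871 exercise | (k=6,j=1): S=52.3743, (K−S)⁺=39.4657, hold=38.9230 ⇒ V=39.4657 exercise | (k=6,j=2): S=63.5663, (K−S)⁺=28.2737, hold=27.7310 ⇒ V=28.2737 exercise | (k=6,j=3): S=77.1500, (K−S)⁺=14.6900, hold=14.3294 ⇒ V=14.6900 exercise | (k=6,j=4): S=93.6364, (K−S)⁺=0.0000, hold=3.5361 ⇒ V=3.5361 continue | (k=6,j=5): S=113.6458, (K−S)⁺=0.0000, hold=0.0000 ⇒ V=0.0000 continue | (k=6,j=6): S=137.9311, (K−S)⁺=0.0000, hold=0.0000 ⇒ V=0.0000 continue  boundary S*=77.1500
step 5: (k=5,j=0): S=47.5405, (K−S)⁺=44.2995, hold=43.7568 ⇒ V=44.2995 exercise | (k=5,j=1): S=57.6996, (K−S)⁺=34.1404, hold=33.5977 ⇒ V=34.1404 exercise | (k=5,j=2): S=70.0296, (K−S)⁺=21.8104, hold=21.2677 ⇒ V=21.8104 exercise | (k=5,j=3): S=84.9944, (K−S)⁺=6.8456, hold=8.9876 ⇒ V=8.9876 continue | (k=5,j=4): S=103.1571, (K−S)⁺=0.0000, hold=1.7349 ⇒ V=1.7349 continue | (k=5,j=5): S=125.2010, (K−S)⁺=0.0000, hold=0.0000 ⇒ V=0.0000 continue  boundary S*=70.0296
step 4: (k=4,j=0): S=52.3743, (K−S)⁺=39.4657, hold=38.9230 ⇒ V=39.4657 exercise | (k=4,j=1): S=63.5663, (K−S)⁺=28.2737, hold=27.7310 ⇒ V=28.2737 exercise | (k=4,j=2): S=77.1500, (K−S)⁺=14.6900, hold=15.2257 ⇒ V=15.2257 continue | (k=4,j=3): S=93.6364, (K−S)⁺=0.0000, hold=5.2830 ⇒ V=5.2830 continue | (k=4,j=4): S=113.6458, (K−S)⁺=0.0000, hold=0.8512 ⇒ V=0.8512 continue  boundary S*=63.5663
step 3: (k=3,j=0): S=57.6996, (K−S)⁺=34.1404, hold=33.5977 ⇒ V=34.1404 exercise | (k=3,j=1): S=70.0296, (K−S)⁺=21.8104, hold=21.5374 ⇒ V=21.8104 exercise | (k=3,j=2): S=84.9944, (K−S)⁺=6.8456, hold=10.1300 ⇒ V=10.1300 continue | (k=3,j=3): S=103.1571, (K−S)⁺=0.0000, hold=3.0205 ⇒ V=3.0205 continue  boundary S*=70.0296
step 2: (k=2,j=0): S=63.5663, (K−S)⁺=28.2737, hold=27.7310 ⇒ V=28.2737 exercise | (k=2,j=1): S=77.1500, (K−S)⁺=14.6900, hold=15.8008 ⇒ V=15.8008 continue | (k=2,j=2): S=93.6364, (K−S)⁺=0.0000, hold=6.4908 ⇒ V=6.4908 continue  boundary S*=63.5663
step 1: (k=1,j=0): S=70.0296, (K−S)⁺=21.8104, hold=21.8270 ⇒ V=21.8270 continue | (k=1,j=1): S=84.9944, (K−S)⁺=6.8456, hold=11.0202 ⇒ V=11.0202 continue  boundary S*=-
step 0: (k=0,j=0): S=77.1500, (K−S)⁺=14.6900, hold=16.2572 ⇒ V=16.2572 continue  boundary S*=-

price = 16.2572
boundary = - - 63.5663 70.0296 63.5663 70.0296 77.1500 70.0296
tree:
16.2572
21.8270 11.0202
28.2737 15.8008 6.4908
34.1404 21.8104 10.1300 3.0205
39.4657 28.2737 15.2257 5.2830 0.8512
44.2995 34.1404 21.8104 8.9876 1.7349 0.0000
48.6871 39.4657 28.2737 14.6900 3.5361 0.0000 0.0000
52.6699 44.2995 34.1404 21.8104 7.2073 0.0000 0.0000 0.0000
56.2850 48.6871 39.4657 28.2737 14.6900 0.0000 0.0000 0.0000 0.0000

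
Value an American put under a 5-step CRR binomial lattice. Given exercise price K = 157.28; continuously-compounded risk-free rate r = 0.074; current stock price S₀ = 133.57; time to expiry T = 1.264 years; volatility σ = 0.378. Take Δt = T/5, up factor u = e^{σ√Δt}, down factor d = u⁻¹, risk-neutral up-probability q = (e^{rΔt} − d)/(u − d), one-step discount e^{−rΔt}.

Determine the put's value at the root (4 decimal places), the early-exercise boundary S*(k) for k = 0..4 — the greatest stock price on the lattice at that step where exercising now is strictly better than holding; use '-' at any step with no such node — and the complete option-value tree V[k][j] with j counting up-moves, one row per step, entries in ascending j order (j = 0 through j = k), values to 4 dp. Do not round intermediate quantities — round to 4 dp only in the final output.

price = 31.1501
boundary = - 110.4508 91.3332 110.4508 133.5700
tree:
31.1501
46.8292 16.7683
65.9468 28.5980 5.6640
81.7553 46.8292 11.5885 0.0000
94.8276 65.9468 23.7100 0.0000 0.0000
105.6373 81.7553 46.8292 0.0000 0.0000 0.0000

Δt=0.25280  u=1.20932  d=0.82691  q=0.50201  discount=0.98147
step 5 (expiry): payoffs max(K−S,0) = 105.6373 81.7553 46.8292 0.0000 0.0000 0.0000
step 4: (k=4,j=0): S=62.4524, (K−S)⁺=94.8276, hold=91.9127 ⇒ V=94.8276 exercise | (k=4,j=1): S=91.3332, (K−S)⁺=65.9468, hold=63.0318 ⇒ V=65.9468 exercise | (k=4,j=2): S=133.5700, (K−S)⁺=23.7100, hold=22.8883 ⇒ V=23.7100 exercise | (k=4,j=3): S=195.3390, (K−S)⁺=0.0000, hold=0.0000 ⇒ V=0.0000 continue | (k=4,j=4): S=285.6729, (K−S)⁺=0.0000, hold=0.0000 ⇒ V=0.0000 continue  boundary S*=133.5700
step 3: (k=3,j=0): S=75.5247, (K−S)⁺=81.7553, hold=78.8404 ⇒ V=81.7553 exercise | (k=3,j=1): S=110.4508, (K−S)⁺=46.8292, hold=43.9143 ⇒ V=46.8292 exercise | (k=3,j=2): S=161.5284, (K−S)⁺=0.0000, hold=11.5885 ⇒ V=11.5885 continue | (k=3,j=3): S=236.2267, (K−S)⁺=0.0000, hold=0.0000 ⇒ V=0.0000 continue  boundary S*=110.4508
step 2: (k=2,j=0): S=91.3332, (K−S)⁺=65.9468, hold=63.0318 ⇒ V=65.9468 exercise | (k=2,j=1): S=133.5700, (K−S)⁺=23.7100, hold=28.5980 ⇒ V=28.5980 continue | (k=2,j=2): S=195.3390, (K−S)⁺=0.0000, hold=5.6640 ⇒ V=5.6640 continue  boundary S*=91.3332
step 1: (k=1,j=0): S=110.4508, (K−S)⁺=46.8292, hold=46.3226 ⇒ V=46.8292 exercise | (k=1,j=1): S=161.5284, (K−S)⁺=0.0000, hold=16.7683 ⇒ V=16.7683 continue  boundary S*=110.4508
step 0: (k=0,j=0): S=133.5700, (K−S)⁺=23.7100, hold=31.1501 ⇒ V=31.1501 continue  boundary S*=-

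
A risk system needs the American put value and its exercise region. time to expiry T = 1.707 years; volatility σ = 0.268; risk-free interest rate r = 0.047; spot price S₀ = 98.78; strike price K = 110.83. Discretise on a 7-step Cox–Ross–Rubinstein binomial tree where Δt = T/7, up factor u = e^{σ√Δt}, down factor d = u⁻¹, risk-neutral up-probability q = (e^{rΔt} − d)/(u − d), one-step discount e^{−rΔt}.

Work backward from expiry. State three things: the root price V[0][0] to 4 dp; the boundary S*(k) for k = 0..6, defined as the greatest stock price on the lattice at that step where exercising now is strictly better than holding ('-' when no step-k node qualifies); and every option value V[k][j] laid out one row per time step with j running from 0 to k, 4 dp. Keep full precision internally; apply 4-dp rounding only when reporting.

price = 17.3001
boundary = - - 75.8083 66.4111 75.8083 86.5352 98.7800
tree:
17.3001
25.0780 10.2295
35.0217 16.1055 4.8236
44.4189 24.3701 8.5410 1.3665
52.6512 35.0217 14.7025 2.8232 0.0000
59.8630 44.4189 24.2948 5.8326 0.0000 0.0000
66.1809 52.6512 35.0217 12.0500 0.0000 0.0000 0.0000
71.7156 59.8630 44.4189 24.2948 0.0000 0.0000 0.0000 0.0000

Δt=0.24386, u=1.14150, d=0.87604, q=0.51039, disc=e^(-rΔt)=0.98860
k=7 terminal: V=max(K-S,0) → 71.7156 59.8630 44.4189 24.2948 0.0000 0.0000 0.0000 0.0000
k=6: j=0 S=44.6491 intr=66.1809 cont=64.9179 V=66.1809[EX]; j=1 S=58.1788 intr=52.6512 cont=51.3882 V=52.6512[EX]; j=2 S=75.8083 intr=35.0217 cont=33.7587 V=35.0217[EX]; j=3 S=98.7800 intr=12.0500 cont=11.7595 V=12.0500[EX]; j=4 S=128.7126 intr=0.0000 cont=0.0000 V=0.0000[hold]; j=5 S=167.7155 intr=0.0000 cont=0.0000 V=0.0000[hold]; j=6 S=218.5371 intr=0.0000 cont=0.0000 V=0.0000[hold]  S*(6)=98.7800
k=5: j=0 S=50.9670 intr=59.8630 cont=58.6000 V=59.8630[EX]; j=1 S=66.4111 intr=44.4189 cont=43.1559 V=44.4189[EX]; j=2 S=86.5352 intr=24.2948 cont=23.0318 V=24.2948[EX]; j=3 S=112.7574 intr=0.0000 cont=5.8326 V=5.8326[hold]; j=4 S=146.9255 intr=0.0000 cont=0.0000 V=0.0000[hold]; j=5 S=191.4473 intr=0.0000 cont=0.0000 V=0.0000[hold]  S*(5)=86.5352
k=4: j=0 S=58.1788 intr=52.6512 cont=51.3882 V=52.6512[EX]; j=1 S=75.8083 intr=35.0217 cont=33.7587 V=35.0217[EX]; j=2 S=98.7800 intr=12.0500 cont=14.7025 V=14.7025[hold]; j=3 S=128.7126 intr=0.0000 cont=2.8232 V=2.8232[hold]; j=4 S=167.7155 intr=0.0000 cont=0.0000 V=0.0000[hold]  S*(4)=75.8083
k=3: j=0 S=66.4111 intr=44.4189 cont=43.1559 V=44.4189[EX]; j=1 S=86.5352 intr=24.2948 cont=24.3701 V=24.3701[hold]; j=2 S=112.7574 intr=0.0000 cont=8.5410 V=8.5410[hold]; j=3 S=146.9255 intr=0.0000 cont=1.3665 V=1.3665[hold]  S*(3)=66.4111
k=2: j=0 S=75.8083 intr=35.0217 cont=33.7967 V=35.0217[EX]; j=1 S=98.7800 intr=12.0500 cont=16.1055 V=16.1055[hold]; j=2 S=128.7126 intr=0.0000 cont=4.8236 V=4.8236[hold]  S*(2)=75.8083
k=1: j=0 S=86.5352 intr=24.2948 cont=25.0780 V=25.0780[hold]; j=1 S=112.7574 intr=0.0000 cont=10.2295 V=10.2295[hold]  S*(1)=-
k=0: j=0 S=98.7800 intr=12.0500 cont=17.3001 V=17.3001[hold]  S*(0)=-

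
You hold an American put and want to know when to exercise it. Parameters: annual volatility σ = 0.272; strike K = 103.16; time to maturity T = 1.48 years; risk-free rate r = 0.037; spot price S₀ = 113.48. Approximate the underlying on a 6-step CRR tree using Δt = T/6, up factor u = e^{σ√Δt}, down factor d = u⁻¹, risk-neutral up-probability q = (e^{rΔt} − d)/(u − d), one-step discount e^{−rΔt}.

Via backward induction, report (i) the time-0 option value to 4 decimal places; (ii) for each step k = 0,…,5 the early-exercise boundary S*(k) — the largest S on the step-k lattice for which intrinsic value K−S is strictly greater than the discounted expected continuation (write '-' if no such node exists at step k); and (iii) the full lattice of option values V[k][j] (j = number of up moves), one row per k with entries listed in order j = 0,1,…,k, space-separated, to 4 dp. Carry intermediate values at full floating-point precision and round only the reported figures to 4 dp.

price = 8.0042
boundary = - - - 75.6680 66.1064 75.6680
tree:
8.0042
12.5272 3.6300
18.9553 6.3316 0.9963
27.4920 10.7699 2.0112 0.0000
37.0536 17.6801 4.0602 0.0000 0.0000
45.4070 27.4920 8.1967 0.0000 0.0000 0.0000
52.7048 37.0536 16.5473 0.0000 0.0000 0.0000 0.0000

Δt=0.24667  u=1.14464  d=0.87364  q=0.50011  discount=0.99091
step 6 (expiry): payoffs max(K−S,0) = 52.7048 37.0536 16.5473 0.0000 0.0000 0.0000 0.0000
step 5: (k=5,j=0): S=57.7530, (K−S)⁺=45.4070, hold=44.4698 ⇒ V=45.4070 exercise | (k=5,j=1): S=75.6680, (K−S)⁺=27.4920, hold=26.5547 ⇒ V=27.4920 exercise | (k=5,j=2): S=99.1403, (K−S)⁺=4.0197, hold=8.1967 ⇒ V=8.1967 continue | (k=5,j=3): S=129.8938, (K−S)⁺=0.0000, hold=0.0000 ⇒ V=0.0000 continue | (k=5,j=4): S=170.1869, (K−S)⁺=0.0000, hold=0.0000 ⇒ V=0.0000 continue | (k=5,j=5): S=222.9791, (K−S)⁺=0.0000, hold=0.0000 ⇒ V=0.0000 continue  boundary S*=75.6680
step 4: (k=4,j=0): S=66.1064, (K−S)⁺=37.0536, hold=36.1164 ⇒ V=37.0536 exercise | (k=4,j=1): S=86.6127, (K−S)⁺=16.5473, hold=17.6801 ⇒ V=17.6801 continue | (k=4,j=2): S=113.4800, (K−S)⁺=0.0000, hold=4.0602 ⇒ V=4.0602 continue | (k=4,j=3): S=148.6816, (K−S)⁺=0.0000, hold=0.0000 ⇒ V=0.0000 continue | (k=4,j=4): S=194.8028, (K−S)⁺=0.0000, hold=0.0000 ⇒ V=0.0000 continue  boundary S*=66.1064
step 3: (k=3,j=0): S=75.6680, (K−S)⁺=27.4920, hold=27.1161 ⇒ V=27.4920 exercise | (k=3,j=1): S=99.1403, (K−S)⁺=4.0197, hold=10.7699 ⇒ V=10.7699 continue | (k=3,j=2): S=129.8938, (K−S)⁺=0.0000, hold=2.0112 ⇒ V=2.0112 continue | (k=3,j=3): S=170.1869, (K−S)⁺=0.0000, hold=0.0000 ⇒ V=0.0000 continue  boundary S*=75.6680
step 2: (k=2,j=0): S=86.6127, (K−S)⁺=16.5473, hold=18.9553 ⇒ V=18.9553 continue | (k=2,j=1): S=113.4800, (K−S)⁺=0.0000, hold=6.3316 ⇒ V=6.3316 continue | (k=2,j=2): S=148.6816, (K−S)⁺=0.0000, hold=0.9963 ⇒ V=0.9963 continue  boundary S*=-
step 1: (k=1,j=0): S=99.1403, (K−S)⁺=4.0197, hold=12.5272 ⇒ V=12.5272 continue | (k=1,j=1): S=129.8938, (K−S)⁺=0.0000, hold=3.6300 ⇒ V=3.6300 continue  boundary S*=-
step 0: (k=0,j=0): S=113.4800, (K−S)⁺=0.0000, hold=8.0042 ⇒ V=8.0042 continue  boundary S*=-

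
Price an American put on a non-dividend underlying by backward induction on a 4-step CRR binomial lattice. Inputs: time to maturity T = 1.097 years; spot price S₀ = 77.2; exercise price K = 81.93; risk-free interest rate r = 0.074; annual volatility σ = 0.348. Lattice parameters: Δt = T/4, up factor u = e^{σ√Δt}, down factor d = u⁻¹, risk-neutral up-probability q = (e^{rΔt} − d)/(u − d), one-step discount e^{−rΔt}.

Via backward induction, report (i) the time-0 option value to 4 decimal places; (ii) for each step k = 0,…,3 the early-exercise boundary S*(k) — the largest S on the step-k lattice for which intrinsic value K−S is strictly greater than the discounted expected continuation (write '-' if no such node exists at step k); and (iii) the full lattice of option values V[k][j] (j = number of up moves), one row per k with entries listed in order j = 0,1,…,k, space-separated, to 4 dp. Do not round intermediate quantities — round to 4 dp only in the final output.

params: Δt=0.27425 u=1.19991 d=0.83340 q=0.51050 e^(-rΔt)=0.97991
t_4 payoffs: 44.6885 28.3105 4.7300 0.0000 0.0000
t_3: node(3,0) S=44.6864 payoff=37.2436 vs cont=35.5977 → 37.2436 [stop]  node(3,1) S=64.3383 payoff=17.5917 vs cont=15.9457 → 17.5917 [stop]  node(3,2) S=92.6328 payoff=0.0000 vs cont=2.2688 → 2.2688 [wait]  node(3,3) S=133.3705 payoff=0.0000 vs cont=0.0000 → 0.0000 [wait]  ⇒ S*(3)=64.3383
t_2: node(2,0) S=53.6195 payoff=28.3105 vs cont=26.6646 → 28.3105 [stop]  node(2,1) S=77.2000 payoff=4.7300 vs cont=9.5730 → 9.5730 [wait]  node(2,2) S=111.1507 payoff=0.0000 vs cont=1.0883 → 1.0883 [wait]  ⇒ S*(2)=53.6195
t_1: node(1,0) S=64.3383 payoff=17.5917 vs cont=18.3684 → 18.3684 [wait]  node(1,1) S=92.6328 payoff=0.0000 vs cont=5.1362 → 5.1362 [wait]  ⇒ S*(1)=-
t_0: node(0,0) S=77.2000 payoff=4.7300 vs cont=11.3800 → 11.3800 [wait]  ⇒ S*(0)=-

price = 11.3800
boundary = - - 53.6195 64.3383
tree:
11.3800
18.3684 5.1362
28.3105 9.5730 1.0883
37.2436 17.5917 2.2688 0.0000
44.6885 28.3105 4.7300 0.0000 0.0000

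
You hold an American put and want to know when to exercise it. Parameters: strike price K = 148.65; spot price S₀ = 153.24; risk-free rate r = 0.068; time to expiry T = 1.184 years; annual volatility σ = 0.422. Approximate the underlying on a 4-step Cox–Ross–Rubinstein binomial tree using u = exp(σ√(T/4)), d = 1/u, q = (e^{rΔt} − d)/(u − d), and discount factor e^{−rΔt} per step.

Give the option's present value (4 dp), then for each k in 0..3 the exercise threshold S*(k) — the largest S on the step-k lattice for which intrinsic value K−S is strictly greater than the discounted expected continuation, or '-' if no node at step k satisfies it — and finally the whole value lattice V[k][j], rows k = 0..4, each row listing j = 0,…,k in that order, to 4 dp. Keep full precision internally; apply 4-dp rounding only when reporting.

price = 19.5970
boundary = - - 96.8167 121.8039
tree:
19.5970
32.5158 6.7931
51.8333 13.5043 0.0000
71.6945 26.8461 0.0000 0.0000
87.4814 51.8333 0.0000 0.0000 0.0000

Δt=0.29600  u=1.25809  d=0.79486  q=0.48674  discount=0.98007
step 4 (expiry): payoffs max(K−S,0) = 87.4814 51.8333 0.0000 0.0000 0.0000
step 3: (k=3,j=0): S=76.9555, (K−S)⁺=71.6945, hold=68.7324 ⇒ V=71.6945 exercise | (k=3,j=1): S=121.8039, (K−S)⁺=26.8461, hold=26.0736 ⇒ V=26.8461 exercise | (k=3,j=2): S=192.7893, (K−S)⁺=0.0000, hold=0.0000 ⇒ V=0.0000 continue | (k=3,j=3): S=305.1440, (K−S)⁺=0.0000, hold=0.0000 ⇒ V=0.0000 continue  boundary S*=121.8039
step 2: (k=2,j=0): S=96.8167, (K−S)⁺=51.8333, hold=48.8712 ⇒ V=51.8333 exercise | (k=2,j=1): S=153.2400, (K−S)⁺=0.0000, hold=13.5043 ⇒ V=13.5043 continue | (k=2,j=2): S=242.5459, (K−S)⁺=0.0000, hold=0.0000 ⇒ V=0.0000 continue  boundary S*=96.8167
step 1: (k=1,j=0): S=121.8039, (K−S)⁺=26.8461, hold=32.5158 ⇒ V=32.5158 continue | (k=1,j=1): S=192.7893, (K−S)⁺=0.0000, hold=6.7931 ⇒ V=6.7931 continue  boundary S*=-
step 0: (k=0,j=0): S=153.2400, (K−S)⁺=0.0000, hold=19.5970 ⇒ V=19.5970 continue  boundary S*=-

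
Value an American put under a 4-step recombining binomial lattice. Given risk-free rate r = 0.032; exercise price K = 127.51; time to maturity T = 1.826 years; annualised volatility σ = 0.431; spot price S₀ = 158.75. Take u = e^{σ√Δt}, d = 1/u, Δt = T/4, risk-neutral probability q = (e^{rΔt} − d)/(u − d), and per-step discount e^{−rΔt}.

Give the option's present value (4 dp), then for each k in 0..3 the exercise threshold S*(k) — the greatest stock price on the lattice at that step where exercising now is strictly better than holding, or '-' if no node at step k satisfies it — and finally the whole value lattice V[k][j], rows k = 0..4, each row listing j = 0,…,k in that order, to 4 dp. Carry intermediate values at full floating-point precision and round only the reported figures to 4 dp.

Δt=0.45650  u=1.33804  d=0.74736  q=0.45262  discount=0.98550
step 4 (expiry): payoffs max(K−S,0) = 77.9832 38.8399 0.0000 0.0000 0.0000
step 3: (k=3,j=0): S=66.2687, (K−S)⁺=61.2413, hold=59.3922 ⇒ V=61.2413 exercise | (k=3,j=1): S=118.6439, (K−S)⁺=8.8661, hold=20.9518 ⇒ V=20.9518 continue | (k=3,j=2): S=212.4135, (K−S)⁺=0.0000, hold=0.0000 ⇒ V=0.0000 continue | (k=3,j=3): S=380.2935, (K−S)⁺=0.0000, hold=0.0000 ⇒ V=0.0000 continue  boundary S*=66.2687
step 2: (k=2,j=0): S=88.6701, (K−S)⁺=38.8399, hold=42.3817 ⇒ V=42.3817 continue | (k=2,j=1): S=158.7500, (K−S)⁺=0.0000, hold=11.3023 ⇒ V=11.3023 continue | (k=2,j=2): S=284.2173, (K−S)⁺=0.0000, hold=0.0000 ⇒ V=0.0000 continue  boundary S*=-
step 1: (k=1,j=0): S=118.6439, (K−S)⁺=8.8661, hold=27.9039 ⇒ V=27.9039 continue | (k=1,j=1): S=212.4135, (K−S)⁺=0.0000, hold=6.0969 ⇒ V=6.0969 continue  boundary S*=-
step 0: (k=0,j=0): S=158.7500, (K−S)⁺=0.0000, hold=17.7721 ⇒ V=17.7721 continue  boundary S*=-

price = 17.7721
boundary = - - - 66.2687
tree:
17.7721
27.9039 6.0969
42.3817 11.3023 0.0000
61.2413 20.9518 0.0000 0.0000
77.9832 38.8399 0.0000 0.0000 0.0000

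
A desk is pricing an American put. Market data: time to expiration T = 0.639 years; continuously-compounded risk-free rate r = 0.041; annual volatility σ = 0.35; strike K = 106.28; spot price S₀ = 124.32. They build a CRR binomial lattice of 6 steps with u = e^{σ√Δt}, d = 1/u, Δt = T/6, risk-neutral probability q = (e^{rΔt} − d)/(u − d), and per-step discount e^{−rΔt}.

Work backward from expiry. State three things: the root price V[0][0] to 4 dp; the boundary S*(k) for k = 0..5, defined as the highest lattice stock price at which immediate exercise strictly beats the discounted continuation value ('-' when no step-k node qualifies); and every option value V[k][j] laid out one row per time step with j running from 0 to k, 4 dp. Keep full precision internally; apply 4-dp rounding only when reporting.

price = 5.3145
boundary = - - - - 78.7264 88.2522
tree:
5.3145
8.4143 2.1432
12.9715 3.7572 0.4863
19.3305 6.4844 0.9589 0.0000
27.5536 10.9643 1.8906 0.0000 0.0000
36.0512 18.0278 3.7275 0.0000 0.0000 0.0000
43.6316 27.5536 7.3494 0.0000 0.0000 0.0000 0.0000

params: Δt=0.10650 u=1.12100 d=0.89206 q=0.49059 e^(-rΔt)=0.99564
t_6 payoffs: 43.6316 27.5536 7.3494 0.0000 0.0000 0.0000 0.0000
t_5: node(5,0) S=70.2288 payoff=36.0512 vs cont=35.5882 → 36.0512 [stop]  node(5,1) S=88.2522 payoff=18.0278 vs cont=17.5648 → 18.0278 [stop]  node(5,2) S=110.9011 payoff=0.0000 vs cont=3.7275 → 3.7275 [wait]  node(5,3) S=139.3626 payoff=0.0000 vs cont=0.0000 → 0.0000 [wait]  node(5,4) S=175.1284 payoff=0.0000 vs cont=0.0000 → 0.0000 [wait]  node(5,5) S=220.0731 payoff=0.0000 vs cont=0.0000 → 0.0000 [wait]  ⇒ S*(5)=88.2522
t_4: node(4,0) S=78.7264 payoff=27.5536 vs cont=27.0906 → 27.5536 [stop]  node(4,1) S=98.9306 payoff=7.3494 vs cont=10.9643 → 10.9643 [wait]  node(4,2) S=124.3200 payoff=0.0000 vs cont=1.8906 → 1.8906 [wait]  node(4,3) S=156.2253 payoff=0.0000 vs cont=0.0000 → 0.0000 [wait]  node(4,4) S=196.3188 payoff=0.0000 vs cont=0.0000 → 0.0000 [wait]  ⇒ S*(4)=78.7264
t_3: node(3,0) S=88.2522 payoff=18.0278 vs cont=19.3305 → 19.3305 [wait]  node(3,1) S=110.9011 payoff=0.0000 vs cont=6.4844 → 6.4844 [wait]  node(3,2) S=139.3626 payoff=0.0000 vs cont=0.9589 → 0.9589 [wait]  node(3,3) S=175.1284 payoff=0.0000 vs cont=0.0000 → 0.0000 [wait]  ⇒ S*(3)=-
t_2: node(2,0) S=98.9306 payoff=7.3494 vs cont=12.9715 → 12.9715 [wait]  node(2,1) S=124.3200 payoff=0.0000 vs cont=3.7572 → 3.7572 [wait]  node(2,2) S=156.2253 payoff=0.0000 vs cont=0.4863 → 0.4863 [wait]  ⇒ S*(2)=-
t_1: node(1,0) S=110.9011 payoff=0.0000 vs cont=8.4143 → 8.4143 [wait]  node(1,1) S=139.3626 payoff=0.0000 vs cont=2.1432 → 2.1432 [wait]  ⇒ S*(1)=-
t_0: node(0,0) S=124.3200 payoff=0.0000 vs cont=5.3145 → 5.3145 [wait]  ⇒ S*(0)=-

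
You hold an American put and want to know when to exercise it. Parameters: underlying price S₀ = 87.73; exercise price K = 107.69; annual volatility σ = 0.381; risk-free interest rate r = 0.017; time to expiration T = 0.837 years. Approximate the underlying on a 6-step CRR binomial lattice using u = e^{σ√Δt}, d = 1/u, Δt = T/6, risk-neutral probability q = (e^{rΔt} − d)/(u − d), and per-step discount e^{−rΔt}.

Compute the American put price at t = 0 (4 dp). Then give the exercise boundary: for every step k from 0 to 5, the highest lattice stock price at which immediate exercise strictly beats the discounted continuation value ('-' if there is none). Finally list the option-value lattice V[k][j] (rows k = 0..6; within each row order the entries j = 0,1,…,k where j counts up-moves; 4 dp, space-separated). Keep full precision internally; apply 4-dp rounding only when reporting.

params: Δt=0.13950 u=1.15293 d=0.86736 q=0.47280 e^(-rΔt)=0.99763
t_6 payoffs: 70.3356 58.0372 41.6897 19.9600 0.0000 0.0000 0.0000
t_5: node(5,0) S=43.0668 payoff=64.6232 vs cont=64.3681 → 64.6232 [stop]  node(5,1) S=57.2459 payoff=50.4441 vs cont=50.1890 → 50.4441 [stop]  node(5,2) S=76.0934 payoff=31.5966 vs cont=31.3415 → 31.5966 [stop]  node(5,3) S=101.1461 payoff=6.5439 vs cont=10.4980 → 10.4980 [wait]  node(5,4) S=134.4471 payoff=0.0000 vs cont=0.0000 → 0.0000 [wait]  node(5,5) S=178.7120 payoff=0.0000 vs cont=0.0000 → 0.0000 [wait]  ⇒ S*(5)=76.0934
t_4: node(4,0) S=49.6528 payoff=58.0372 vs cont=57.7821 → 58.0372 [stop]  node(4,1) S=66.0003 payoff=41.6897 vs cont=41.4346 → 41.6897 [stop]  node(4,2) S=87.7300 payoff=19.9600 vs cont=21.5700 → 21.5700 [wait]  node(4,3) S=116.6139 payoff=0.0000 vs cont=5.5215 → 5.5215 [wait]  node(4,4) S=155.0075 payoff=0.0000 vs cont=0.0000 → 0.0000 [wait]  ⇒ S*(4)=66.0003
t_3: node(3,0) S=57.2459 payoff=50.4441 vs cont=50.1890 → 50.4441 [stop]  node(3,1) S=76.0934 payoff=31.5966 vs cont=32.1009 → 32.1009 [wait]  node(3,2) S=101.1461 payoff=6.5439 vs cont=13.9491 → 13.9491 [wait]  node(3,3) S=134.4471 payoff=0.0000 vs cont=2.9040 → 2.9040 [wait]  ⇒ S*(3)=57.2459
t_2: node(2,0) S=66.0003 payoff=41.6897 vs cont=41.6725 → 41.6897 [stop]  node(2,1) S=87.7300 payoff=19.9600 vs cont=23.4631 → 23.4631 [wait]  node(2,2) S=116.6139 payoff=0.0000 vs cont=8.7064 → 8.7064 [wait]  ⇒ S*(2)=66.0003
t_1: node(1,0) S=76.0934 payoff=31.5966 vs cont=32.9938 → 32.9938 [wait]  node(1,1) S=101.1461 payoff=6.5439 vs cont=16.4471 → 16.4471 [wait]  ⇒ S*(1)=-
t_0: node(0,0) S=87.7300 payoff=19.9600 vs cont=25.1109 → 25.1109 [wait]  ⇒ S*(0)=-

price = 25.1109
boundary = - - 66.0003 57.2459 66.0003 76.0934
tree:
25.1109
32.9938 16.4471
41.6897 23.4631 8.7064
50.4441 32.1009 13.9491 2.9040
58.0372 41.6897 21.5700 5.5215 0.0000
64.6232 50.4441 31.5966 10.4980 0.0000 0.0000
70.3356 58.0372 41.6897 19.9600 0.0000 0.0000 0.0000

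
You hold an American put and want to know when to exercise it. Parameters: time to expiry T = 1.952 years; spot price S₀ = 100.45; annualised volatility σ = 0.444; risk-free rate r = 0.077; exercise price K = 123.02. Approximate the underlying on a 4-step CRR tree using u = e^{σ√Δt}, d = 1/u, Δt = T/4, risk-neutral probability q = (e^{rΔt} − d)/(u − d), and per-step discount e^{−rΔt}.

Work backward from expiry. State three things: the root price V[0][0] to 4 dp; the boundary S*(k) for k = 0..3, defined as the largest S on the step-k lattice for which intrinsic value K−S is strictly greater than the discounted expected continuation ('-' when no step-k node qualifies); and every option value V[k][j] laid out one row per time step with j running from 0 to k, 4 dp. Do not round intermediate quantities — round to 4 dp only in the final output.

price = 32.6444
boundary = - 73.6626 54.0187 73.6626
tree:
32.6444
49.3574 17.3973
69.0013 29.7661 5.5782
83.4067 49.3574 11.2205 0.0000
93.9705 69.0013 22.5700 0.0000 0.0000

Δt=0.48800  u=1.36365  d=0.73333  q=0.48382  discount=0.96312
step 4 (expiry): payoffs max(K−S,0) = 93.9705 69.0013 22.5700 0.0000 0.0000
step 3: (k=3,j=0): S=39.6133, (K−S)⁺=83.4067, hold=78.8699 ⇒ V=83.4067 exercise | (k=3,j=1): S=73.6626, (K−S)⁺=49.3574, hold=44.8206 ⇒ V=49.3574 exercise | (k=3,j=2): S=136.9787, (K−S)⁺=0.0000, hold=11.2205 ⇒ V=11.2205 continue | (k=3,j=3): S=254.7176, (K−S)⁺=0.0000, hold=0.0000 ⇒ V=0.0000 continue  boundary S*=73.6626
step 2: (k=2,j=0): S=54.0187, (K−S)⁺=69.0013, hold=64.4645 ⇒ V=69.0013 exercise | (k=2,j=1): S=100.4500, (K−S)⁺=22.5700, hold=29.7661 ⇒ V=29.7661 continue | (k=2,j=2): S=186.7910, (K−S)⁺=0.0000, hold=5.5782 ⇒ V=5.5782 continue  boundary S*=54.0187
step 1: (k=1,j=0): S=73.6626, (K−S)⁺=49.3574, hold=48.1738 ⇒ V=49.3574 exercise | (k=1,j=1): S=136.9787, (K−S)⁺=0.0000, hold=17.3973 ⇒ V=17.3973 continue  boundary S*=73.6626
step 0: (k=0,j=0): S=100.4500, (K−S)⁺=22.5700, hold=32.6444 ⇒ V=32.6444 continue  boundary S*=-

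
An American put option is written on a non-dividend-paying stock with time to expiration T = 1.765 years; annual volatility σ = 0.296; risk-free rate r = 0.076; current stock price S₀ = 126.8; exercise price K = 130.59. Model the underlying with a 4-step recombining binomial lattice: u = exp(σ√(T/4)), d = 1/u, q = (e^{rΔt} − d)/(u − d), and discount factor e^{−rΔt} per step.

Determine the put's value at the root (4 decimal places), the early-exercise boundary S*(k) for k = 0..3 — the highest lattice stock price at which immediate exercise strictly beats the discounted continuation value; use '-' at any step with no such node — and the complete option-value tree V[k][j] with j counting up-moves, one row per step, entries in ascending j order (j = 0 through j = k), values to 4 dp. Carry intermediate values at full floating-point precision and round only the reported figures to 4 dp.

params: Δt=0.44125 u=1.21728 d=0.82150 q=0.53717 e^(-rΔt)=0.96702
t_4 payoffs: 72.8402 45.0174 3.7900 0.0000 0.0000
t_3: node(3,0) S=70.2979 payoff=60.2921 vs cont=55.9853 → 60.2921 [stop]  node(3,1) S=104.1662 payoff=26.4238 vs cont=22.1170 → 26.4238 [stop]  node(3,2) S=154.3517 payoff=0.0000 vs cont=1.6963 → 1.6963 [wait]  node(3,3) S=228.7157 payoff=0.0000 vs cont=0.0000 → 0.0000 [wait]  ⇒ S*(3)=104.1662
t_2: node(2,0) S=85.5726 payoff=45.0174 vs cont=40.7107 → 45.0174 [stop]  node(2,1) S=126.8000 payoff=3.7900 vs cont=12.7075 → 12.7075 [wait]  node(2,2) S=187.8900 payoff=0.0000 vs cont=0.7592 → 0.7592 [wait]  ⇒ S*(2)=85.5726
t_1: node(1,0) S=104.1662 payoff=26.4238 vs cont=26.7493 → 26.7493 [wait]  node(1,1) S=154.3517 payoff=0.0000 vs cont=6.0818 → 6.0818 [wait]  ⇒ S*(1)=-
t_0: node(0,0) S=126.8000 payoff=3.7900 vs cont=15.1313 → 15.1313 [wait]  ⇒ S*(0)=-

price = 15.1313
boundary = - - 85.5726 104.1662
tree:
15.1313
26.7493 6.0818
45.0174 12.7075 0.7592
60.2921 26.4238 1.6963 0.0000
72.8402 45.0174 3.7900 0.0000 0.0000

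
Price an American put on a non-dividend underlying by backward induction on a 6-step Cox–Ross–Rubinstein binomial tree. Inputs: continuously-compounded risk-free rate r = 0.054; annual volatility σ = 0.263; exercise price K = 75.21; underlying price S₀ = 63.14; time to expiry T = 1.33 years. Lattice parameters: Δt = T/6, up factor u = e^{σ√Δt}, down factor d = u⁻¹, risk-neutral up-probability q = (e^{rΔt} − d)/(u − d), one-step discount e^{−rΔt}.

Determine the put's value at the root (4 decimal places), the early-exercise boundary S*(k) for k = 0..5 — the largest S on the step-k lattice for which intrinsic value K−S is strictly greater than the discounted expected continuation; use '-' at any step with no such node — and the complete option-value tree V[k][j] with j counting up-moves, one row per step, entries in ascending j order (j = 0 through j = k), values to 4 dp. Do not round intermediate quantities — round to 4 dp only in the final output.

Δt=0.22167, u=1.13182, d=0.88354, q=0.51758, disc=e^(-rΔt)=0.98810
k=6 terminal: V=max(K-S,0) → 45.1736 36.7331 25.9208 12.0700 0.0000 0.0000 0.0000
k=5: j=0 S=33.9957 intr=41.2143 cont=40.3194 V=41.2143[EX]; j=1 S=43.5488 intr=31.6612 cont=30.7663 V=31.6612[EX]; j=2 S=55.7864 intr=19.4236 cont=18.5287 V=19.4236[EX]; j=3 S=71.4629 intr=3.7471 cont=5.7535 V=5.7535[hold]; j=4 S=91.5447 intr=0.0000 cont=0.0000 V=0.0000[hold]; j=5 S=117.2697 intr=0.0000 cont=0.0000 V=0.0000[hold]  S*(5)=55.7864
k=4: j=0 S=38.4769 intr=36.7331 cont=35.8382 V=36.7331[EX]; j=1 S=49.2892 intr=25.9208 cont=25.0259 V=25.9208[EX]; j=2 S=63.1400 intr=12.0700 cont=12.2012 V=12.2012[hold]; j=3 S=80.8830 intr=0.0000 cont=2.7425 V=2.7425[hold]; j=4 S=103.6119 intr=0.0000 cont=0.0000 V=0.0000[hold]  S*(4)=49.2892
k=3: j=0 S=43.5488 intr=31.6612 cont=30.7663 V=31.6612[EX]; j=1 S=55.7864 intr=19.4236 cont=18.5958 V=19.4236[EX]; j=2 S=71.4629 intr=3.7471 cont=7.2186 V=7.2186[hold]; j=3 S=91.5447 intr=0.0000 cont=1.3073 V=1.3073[hold]  S*(3)=55.7864
k=2: j=0 S=49.2892 intr=25.9208 cont=25.0259 V=25.9208[EX]; j=1 S=63.1400 intr=12.0700 cont=12.9505 V=12.9505[hold]; j=2 S=80.8830 intr=0.0000 cont=4.1095 V=4.1095[hold]  S*(2)=49.2892
k=1: j=0 S=55.7864 intr=19.4236 cont=18.9790 V=19.4236[EX]; j=1 S=71.4629 intr=3.7471 cont=8.2749 V=8.2749[hold]  S*(1)=55.7864
k=0: j=0 S=63.1400 intr=12.0700 cont=13.4908 V=13.4908[hold]  S*(0)=-

price = 13.4908
boundary = - 55.7864 49.2892 55.7864 49.2892 55.7864
tree:
13.4908
19.4236 8.2749
25.9208 12.9505 4.1095
31.6612 19.4236 7.2186 1.3073
36.7331 25.9208 12.2012 2.7425 0.0000
41.2143 31.6612 19.4236 5.7535 0.0000 0.0000
45.1736 36.7331 25.9208 12.0700 0.0000 0.0000 0.0000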